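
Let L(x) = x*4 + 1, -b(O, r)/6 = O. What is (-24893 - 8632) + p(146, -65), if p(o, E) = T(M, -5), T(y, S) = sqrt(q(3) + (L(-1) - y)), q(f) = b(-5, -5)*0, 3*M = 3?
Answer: -33525 + 2*I ≈ -33525.0 + 2.0*I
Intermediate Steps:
M = 1 (M = (1/3)*3 = 1)
b(O, r) = -6*O
q(f) = 0 (q(f) = -6*(-5)*0 = 30*0 = 0)
L(x) = 1 + 4*x (L(x) = 4*x + 1 = 1 + 4*x)
T(y, S) = sqrt(-3 - y) (T(y, S) = sqrt(0 + ((1 + 4*(-1)) - y)) = sqrt(0 + ((1 - 4) - y)) = sqrt(0 + (-3 - y)) = sqrt(-3 - y))
p(o, E) = 2*I (p(o, E) = sqrt(-3 - 1*1) = sqrt(-3 - 1) = sqrt(-4) = 2*I)
(-24893 - 8632) + p(146, -65) = (-24893 - 8632) + 2*I = -33525 + 2*I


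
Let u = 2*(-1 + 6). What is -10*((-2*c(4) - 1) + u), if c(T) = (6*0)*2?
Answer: -90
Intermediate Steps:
c(T) = 0 (c(T) = 0*2 = 0)
u = 10 (u = 2*5 = 10)
-10*((-2*c(4) - 1) + u) = -10*((-2*0 - 1) + 10) = -10*((0 - 1) + 10) = -10*(-1 + 10) = -10*9 = -90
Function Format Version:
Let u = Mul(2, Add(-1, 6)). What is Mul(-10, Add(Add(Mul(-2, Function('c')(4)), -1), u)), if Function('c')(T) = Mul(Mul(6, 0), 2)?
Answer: -90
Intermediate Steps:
Function('c')(T) = 0 (Function('c')(T) = Mul(0, 2) = 0)
u = 10 (u = Mul(2, 5) = 10)
Mul(-10, Add(Add(Mul(-2, Function('c')(4)), -1), u)) = Mul(-10, Add(Add(Mul(-2, 0), -1), 10)) = Mul(-10, Add(Add(0, -1), 10)) = Mul(-10, Add(-1, 10)) = Mul(-10, 9) = -90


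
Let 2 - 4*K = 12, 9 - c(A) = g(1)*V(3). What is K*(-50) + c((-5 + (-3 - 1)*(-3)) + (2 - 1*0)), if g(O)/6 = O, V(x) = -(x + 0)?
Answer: 152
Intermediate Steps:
V(x) = -x
g(O) = 6*O
c(A) = 27 (c(A) = 9 - 6*1*(-1*3) = 9 - 6*(-3) = 9 - 1*(-18) = 9 + 18 = 27)
K = -5/2 (K = ½ - ¼*12 = ½ - 3 = -5/2 ≈ -2.5000)
K*(-50) + c((-5 + (-3 - 1)*(-3)) + (2 - 1*0)) = -5/2*(-50) + 27 = 125 + 27 = 152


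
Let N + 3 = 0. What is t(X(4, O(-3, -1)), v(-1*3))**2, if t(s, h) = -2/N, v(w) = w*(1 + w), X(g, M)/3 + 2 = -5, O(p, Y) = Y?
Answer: 4/9 ≈ 0.44444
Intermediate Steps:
X(g, M) = -21 (X(g, M) = -6 + 3*(-5) = -6 - 15 = -21)
N = -3 (N = -3 + 0 = -3)
t(s, h) = 2/3 (t(s, h) = -2/(-3) = -2*(-1/3) = 2/3)
t(X(4, O(-3, -1)), v(-1*3))**2 = (2/3)**2 = 4/9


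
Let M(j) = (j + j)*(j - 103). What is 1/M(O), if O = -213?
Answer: 1/134616 ≈ 7.4285e-6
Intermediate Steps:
M(j) = 2*j*(-103 + j) (M(j) = (2*j)*(-103 + j) = 2*j*(-103 + j))
1/M(O) = 1/(2*(-213)*(-103 - 213)) = 1/(2*(-213)*(-316)) = 1/134616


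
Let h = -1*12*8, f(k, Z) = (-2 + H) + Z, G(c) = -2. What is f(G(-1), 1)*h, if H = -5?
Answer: 576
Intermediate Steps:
f(k, Z) = -7 + Z (f(k, Z) = (-2 - 5) + Z = -7 + Z)
h = -96 (h = -12*8 = -96)
f(G(-1), 1)*h = (-7 + 1)*(-96) = -6*(-96) = 576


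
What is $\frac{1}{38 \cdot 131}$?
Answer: $\frac{1}{4978} \approx 0.00020088$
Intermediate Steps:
$\frac{1}{38 \cdot 131} = \frac{1}{4978}$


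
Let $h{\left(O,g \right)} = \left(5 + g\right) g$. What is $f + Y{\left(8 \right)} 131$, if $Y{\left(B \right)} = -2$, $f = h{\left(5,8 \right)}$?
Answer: $-158$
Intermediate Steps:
$h{\left(O,g \right)} = g \left(5 + g\right)$
$f = 104$ ($f = 8 \left(5 + 8\right) = 8 \cdot 13 = 104$)
$f + Y{\left(8 \right)} 131 = 104 - 262 = -158$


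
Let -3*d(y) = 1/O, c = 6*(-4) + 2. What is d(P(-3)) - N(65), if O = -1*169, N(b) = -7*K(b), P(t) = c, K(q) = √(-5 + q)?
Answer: 1/507 + 14*√15 ≈ 54.224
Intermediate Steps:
c = -22 (c = -24 + 2 = -22)
P(t) = -22
N(b) = -7*√(-5 + b)
O = -169
d(y) = 1/507 (d(y) = -⅓/(-169) = -⅓*(-1/169) = 1/507)
d(P(-3)) - N(65) = 1/507 - (-7)*√(-5 + 65) = 1/507 - (-7)*√60 = 1/507 - (-7)*2*√15 = 1/507 - (-14)*√15 = 1/507 + 14*√15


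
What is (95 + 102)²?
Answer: 38809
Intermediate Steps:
(95 + 102)² = 197² = 38809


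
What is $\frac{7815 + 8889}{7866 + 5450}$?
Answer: $\frac{4176}{3329} \approx 1.2544$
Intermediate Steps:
$\frac{7815 + 8889}{7866 + 5450} = \frac{16704}{13316} = 16704 \cdot \frac{1}{13316} = \frac{4176}{3329}$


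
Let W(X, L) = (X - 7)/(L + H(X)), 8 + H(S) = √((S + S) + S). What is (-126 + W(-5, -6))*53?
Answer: -1400154/211 + 636*I*√15/211 ≈ -6635.8 + 11.674*I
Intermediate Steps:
H(S) = -8 + √3*√S (H(S) = -8 + √((S + S) + S) = -8 + √(2*S + S) = -8 + √(3*S) = -8 + √3*√S)
W(X, L) = (-7 + X)/(-8 + L + √3*√X) (W(X, L) = (X - 7)/(L + (-8 + √3*√X)) = (-7 + X)/(-8 + L + √3*√X))
(-126 + W(-5, -6))*53 = (-126 + (-7 - 5)/(-8 - 6 + √3*√(-5)))*53 = (-126 - 12/(-8 - 6 + √3*(I*√5)))*53 = (-126 - 12/(-8 - 6 + I*√15))*53 = (-126 - 12/(-14 + I*√15))*53 = -6678 - 636/(-14 + I*√15)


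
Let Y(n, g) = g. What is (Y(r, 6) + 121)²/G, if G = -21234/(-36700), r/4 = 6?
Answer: 295967150/10617 ≈ 27877.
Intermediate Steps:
r = 24 (r = 4*6 = 24)
G = 10617/18350 (G = -21234*(-1/36700) = 10617/18350 ≈ 0.57858)
(Y(r, 6) + 121)²/G = (6 + 121)²/(10617/18350) = 127²*(18350/10617) = 16129*(18350/10617) = 295967150/10617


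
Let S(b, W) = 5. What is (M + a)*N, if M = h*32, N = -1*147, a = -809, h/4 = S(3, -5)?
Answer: 24843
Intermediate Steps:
h = 20 (h = 4*5 = 20)
N = -147
M = 640 (M = 20*32 = 640)
(M + a)*N = (640 - 809)*(-147) = -169*(-147) = 24843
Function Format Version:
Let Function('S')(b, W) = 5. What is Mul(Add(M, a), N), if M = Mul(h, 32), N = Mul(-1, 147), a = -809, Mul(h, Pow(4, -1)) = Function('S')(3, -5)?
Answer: 24843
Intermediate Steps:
h = 20 (h = Mul(4, 5) = 20)
N = -147
M = 640 (M = Mul(20, 32) = 640)
Mul(Add(M, a), N) = Mul(Add(640, -809), -147) = Mul(-169, -147) = 24843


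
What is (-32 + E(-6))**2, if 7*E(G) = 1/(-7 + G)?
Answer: 8485569/8281 ≈ 1024.7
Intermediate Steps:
E(G) = 1/(7*(-7 + G))
(-32 + E(-6))**2 = (-32 + 1/(7*(-7 - 6)))**2 = (-32 + (1/7)/(-13))**2 = (-32 + (1/7)*(-1/13))**2 = (-32 - 1/91)**2 = (-2913/91)**2 = 8485569/8281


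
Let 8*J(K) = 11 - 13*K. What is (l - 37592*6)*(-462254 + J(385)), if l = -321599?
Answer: 1013057189463/4 ≈ 2.5326e+11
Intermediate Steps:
J(K) = 11/8 - 13*K/8 (J(K) = (11 - 13*K)/8 = 11/8 - 13*K/8)
(l - 37592*6)*(-462254 + J(385)) = (-321599 - 37592*6)*(-462254 + (11/8 - 13/8*385)) = (-321599 - 225552)*(-462254 + (11/8 - 5005/8)) = -547151*(-462254 - 2497/4) = -547151*(-1851513/4) = 1013057189463/4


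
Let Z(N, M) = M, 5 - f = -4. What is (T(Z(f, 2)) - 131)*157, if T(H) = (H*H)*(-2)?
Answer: -21823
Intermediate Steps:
f = 9 (f = 5 - 1*(-4) = 5 + 4 = 9)
T(H) = -2*H² (T(H) = H²*(-2) = -2*H²)
(T(Z(f, 2)) - 131)*157 = (-2*2² - 131)*157 = (-2*4 - 131)*157 = (-8 - 131)*157 = -139*157 = -21823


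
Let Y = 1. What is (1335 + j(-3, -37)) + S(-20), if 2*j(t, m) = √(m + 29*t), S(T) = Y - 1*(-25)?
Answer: 1361 + I*√31 ≈ 1361.0 + 5.5678*I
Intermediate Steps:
S(T) = 26 (S(T) = 1 - 1*(-25) = 1 + 25 = 26)
j(t, m) = √(m + 29*t)/2
(1335 + j(-3, -37)) + S(-20) = (1335 + √(-37 + 29*(-3))/2) + 26 = (1335 + √(-37 - 87)/2) + 26 = (1335 + √(-124)/2) + 26 = (1335 + (2*I*√31)/2) + 26 = (1335 + I*√31) + 26 = 1361 + I*√31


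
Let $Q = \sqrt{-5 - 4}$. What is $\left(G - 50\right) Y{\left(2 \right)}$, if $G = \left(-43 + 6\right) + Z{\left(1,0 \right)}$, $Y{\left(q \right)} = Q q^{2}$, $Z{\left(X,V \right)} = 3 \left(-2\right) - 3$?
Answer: $- 1152 i \approx - 1152.0 i$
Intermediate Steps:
$Z{\left(X,V \right)} = -9$ ($Z{\left(X,V \right)} = -6 - 3 = -9$)
$Q = 3 i$ ($Q = \sqrt{-9} = 3 i \approx 3.0 i$)
$Y{\left(q \right)} = 3 i q^{2}$
$G = -46$ ($G = \left(-43 + 6\right) - 9 = -37 - 9 = -46$)
$\left(G - 50\right) Y{\left(2 \right)} = \left(-46 - 50\right) 3 i 2^{2} = - 96 \cdot 3 i 4 = - 96 \cdot 12 i = - 1152 i$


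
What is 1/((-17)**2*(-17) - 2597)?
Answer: -1/7510 ≈ -0.00013316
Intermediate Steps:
1/((-17)**2*(-17) - 2597) = 1/(289*(-17) - 2597) = 1/(-4913 - 2597) = 1/(-7510) = -1/7510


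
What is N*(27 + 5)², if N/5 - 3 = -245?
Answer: -1239040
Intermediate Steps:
N = -1210 (N = 15 + 5*(-245) = 15 - 1225 = -1210)
N*(27 + 5)² = -1210*(27 + 5)² = -1210*32² = -1210*1024 = -1239040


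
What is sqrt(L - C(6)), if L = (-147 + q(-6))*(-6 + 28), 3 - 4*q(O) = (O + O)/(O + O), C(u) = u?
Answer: I*sqrt(3229) ≈ 56.824*I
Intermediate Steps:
q(O) = 1/2 (q(O) = 3/4 - (O + O)/(4*(O + O)) = 3/4 - 2*O/(4*(2*O)) = 3/4 - 2*O*1/(2*O)/4 = 3/4 - 1/4*1 = 3/4 - 1/4 = 1/2)
L = -3223 (L = (-147 + 1/2)*(-6 + 28) = -293/2*22 = -3223)
sqrt(L - C(6)) = sqrt(-3223 - 1*6) = sqrt(-3223 - 6) = sqrt(-3229) = I*sqrt(3229)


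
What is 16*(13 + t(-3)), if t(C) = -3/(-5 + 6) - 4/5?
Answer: 736/5 ≈ 147.20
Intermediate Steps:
t(C) = -19/5 (t(C) = -3/1 - 4*⅕ = -3*1 - ⅘ = -3 - ⅘ = -19/5)
16*(13 + t(-3)) = 16*(13 - 19/5) = 16*(46/5) = 736/5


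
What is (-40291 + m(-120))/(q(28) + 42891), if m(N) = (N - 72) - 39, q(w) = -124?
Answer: -40522/42767 ≈ -0.94751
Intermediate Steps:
m(N) = -111 + N (m(N) = (-72 + N) - 39 = -111 + N)
(-40291 + m(-120))/(q(28) + 42891) = (-40291 + (-111 - 120))/(-124 + 42891) = (-40291 - 231)/42767 = -40522*1/42767 = -40522/42767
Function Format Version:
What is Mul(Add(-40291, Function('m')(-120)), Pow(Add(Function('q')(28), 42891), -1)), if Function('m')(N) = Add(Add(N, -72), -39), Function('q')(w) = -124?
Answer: Rational(-40522, 42767) ≈ -0.94751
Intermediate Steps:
Function('m')(N) = Add(-111, N) (Function('m')(N) = Add(Add(-72, N), -39) = Add(-111, N))
Mul(Add(-40291, Function('m')(-120)), Pow(Add(Function('q')(28), 42891), -1)) = Mul(Add(-40291, Add(-111, -120)), Pow(Add(-124, 42891), -1)) = Mul(Add(-40291, -231), Pow(42767, -1)) = Mul(-40522, Rational(1, 42767)) = Rational(-40522, 42767)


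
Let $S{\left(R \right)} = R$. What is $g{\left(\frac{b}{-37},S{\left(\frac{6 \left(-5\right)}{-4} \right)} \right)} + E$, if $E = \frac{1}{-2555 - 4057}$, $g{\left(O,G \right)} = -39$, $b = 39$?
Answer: $- \frac{257869}{6612} \approx -39.0$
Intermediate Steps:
$E = - \frac{1}{6612}$ ($E = \frac{1}{-6612} = - \frac{1}{6612} \approx -0.00015124$)
$g{\left(\frac{b}{-37},S{\left(\frac{6 \left(-5\right)}{-4} \right)} \right)} + E = -39 - \frac{1}{6612} = - \frac{257869}{6612}$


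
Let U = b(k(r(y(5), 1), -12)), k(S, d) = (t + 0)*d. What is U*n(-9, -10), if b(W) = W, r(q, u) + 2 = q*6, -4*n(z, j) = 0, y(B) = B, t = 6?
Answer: 0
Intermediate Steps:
n(z, j) = 0 (n(z, j) = -1/4*0 = 0)
r(q, u) = -2 + 6*q (r(q, u) = -2 + q*6 = -2 + 6*q)
k(S, d) = 6*d (k(S, d) = (6 + 0)*d = 6*d)
U = -72 (U = 6*(-12) = -72)
U*n(-9, -10) = -72*0 = 0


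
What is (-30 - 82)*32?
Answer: -3584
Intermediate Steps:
(-30 - 82)*32 = -112*32 = -3584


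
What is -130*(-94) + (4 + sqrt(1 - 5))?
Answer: 12224 + 2*I ≈ 12224.0 + 2.0*I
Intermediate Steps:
-130*(-94) + (4 + sqrt(1 - 5)) = 12220 + (4 + sqrt(-4)) = 12220 + (4 + 2*I) = 12224 + 2*I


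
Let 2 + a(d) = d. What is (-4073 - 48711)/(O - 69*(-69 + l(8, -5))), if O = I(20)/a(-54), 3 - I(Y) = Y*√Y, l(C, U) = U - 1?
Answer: -856612111488/83982293209 + 118236160*√5/83982293209 ≈ -10.197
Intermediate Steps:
l(C, U) = -1 + U
a(d) = -2 + d
I(Y) = 3 - Y^(3/2) (I(Y) = 3 - Y*√Y = 3 - Y^(3/2))
O = -3/56 + 5*√5/7 (O = (3 - 20^(3/2))/(-2 - 54) = (3 - 40*√5)/(-56) = (3 - 40*√5)*(-1/56) = -3/56 + 5*√5/7 ≈ 1.5436)
(-4073 - 48711)/(O - 69*(-69 + l(8, -5))) = (-4073 - 48711)/((-3/56 + 5*√5/7) - 69*(-69 + (-1 - 5))) = -52784/((-3/56 + 5*√5/7) - 69*(-69 - 6)) = -52784/((-3/56 + 5*√5/7) - 69*(-75)) = -52784/((-3/56 + 5*√5/7) + 5175) = -52784/(289797/56 + 5*√5/7)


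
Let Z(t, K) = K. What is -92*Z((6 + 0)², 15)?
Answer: -1380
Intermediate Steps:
-92*Z((6 + 0)², 15) = -92*15 = -1380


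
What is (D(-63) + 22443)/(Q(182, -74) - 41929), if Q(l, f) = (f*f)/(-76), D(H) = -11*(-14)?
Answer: -429343/798020 ≈ -0.53801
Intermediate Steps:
D(H) = 154
Q(l, f) = -f²/76 (Q(l, f) = f²*(-1/76) = -f²/76)
(D(-63) + 22443)/(Q(182, -74) - 41929) = (154 + 22443)/(-1/76*(-74)² - 41929) = 22597/(-1/76*5476 - 41929) = 22597/(-1369/19 - 41929) = 22597/(-798020/19) = 22597*(-19/798020) = -429343/798020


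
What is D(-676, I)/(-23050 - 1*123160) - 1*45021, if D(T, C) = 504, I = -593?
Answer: -3291260457/73105 ≈ -45021.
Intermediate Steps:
D(-676, I)/(-23050 - 1*123160) - 1*45021 = 504/(-23050 - 1*123160) - 1*45021 = 504/(-23050 - 123160) - 45021 = 504/(-146210) - 45021 = 504*(-1/146210) - 45021 = -252/73105 - 45021 = -3291260457/73105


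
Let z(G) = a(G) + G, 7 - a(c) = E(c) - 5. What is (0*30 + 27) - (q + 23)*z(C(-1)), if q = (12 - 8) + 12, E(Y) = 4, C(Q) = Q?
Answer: -246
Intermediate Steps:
a(c) = 8 (a(c) = 7 - (4 - 5) = 7 - 1*(-1) = 7 + 1 = 8)
z(G) = 8 + G
q = 16 (q = 4 + 12 = 16)
(0*30 + 27) - (q + 23)*z(C(-1)) = (0*30 + 27) - (16 + 23)*(8 - 1) = (0 + 27) - 39*7 = 27 - 1*273 = 27 - 273 = -246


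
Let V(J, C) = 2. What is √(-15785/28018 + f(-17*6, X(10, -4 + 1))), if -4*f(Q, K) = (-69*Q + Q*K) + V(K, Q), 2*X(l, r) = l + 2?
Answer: I*√1261950640798/28018 ≈ 40.094*I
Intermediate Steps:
X(l, r) = 1 + l/2 (X(l, r) = (l + 2)/2 = (2 + l)/2 = 1 + l/2)
f(Q, K) = -½ + 69*Q/4 - K*Q/4 (f(Q, K) = -((-69*Q + Q*K) + 2)/4 = -((-69*Q + K*Q) + 2)/4 = -(2 - 69*Q + K*Q)/4 = -½ + 69*Q/4 - K*Q/4)
√(-15785/28018 + f(-17*6, X(10, -4 + 1))) = √(-15785/28018 + (-½ + 69*(-17*6)/4 - (1 + (½)*10)*(-17*6)/4)) = √(-15785*1/28018 + (-½ + (69/4)*(-102) - ¼*(1 + 5)*(-102))) = √(-15785/28018 + (-½ - 3519/2 - ¼*6*(-102))) = √(-15785/28018 + (-½ - 3519/2 + 153)) = √(-15785/28018 - 1607) = √(-45040711/28018) = I*√1261950640798/28018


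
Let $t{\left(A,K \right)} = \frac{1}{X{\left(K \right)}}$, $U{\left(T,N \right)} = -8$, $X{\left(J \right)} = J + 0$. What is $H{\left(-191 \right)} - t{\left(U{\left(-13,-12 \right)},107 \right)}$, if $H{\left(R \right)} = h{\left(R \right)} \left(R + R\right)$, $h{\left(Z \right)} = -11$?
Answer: $\frac{449613}{107} \approx 4202.0$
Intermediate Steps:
$X{\left(J \right)} = J$
$t{\left(A,K \right)} = \frac{1}{K}$
$H{\left(R \right)} = - 22 R$ ($H{\left(R \right)} = - 11 \left(R + R\right) = - 11 \cdot 2 R = - 22 R$)
$H{\left(-191 \right)} - t{\left(U{\left(-13,-12 \right)},107 \right)} = \left(-22\right) \left(-191\right) - \frac{1}{107} = 4202 - \frac{1}{107} = \frac{449613}{107}$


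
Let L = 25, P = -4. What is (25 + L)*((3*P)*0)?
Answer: 0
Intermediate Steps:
(25 + L)*((3*P)*0) = (25 + 25)*((3*(-4))*0) = 50*(-12*0) = 50*0 = 0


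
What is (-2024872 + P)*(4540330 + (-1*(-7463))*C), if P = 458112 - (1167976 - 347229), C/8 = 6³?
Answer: -41629512729758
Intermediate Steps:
C = 1728 (C = 8*6³ = 8*216 = 1728)
P = -362635 (P = 458112 - 1*820747 = 458112 - 820747 = -362635)
(-2024872 + P)*(4540330 + (-1*(-7463))*C) = (-2024872 - 362635)*(4540330 - 1*(-7463)*1728) = -2387507*(4540330 + 7463*1728) = -2387507*(4540330 + 12896064) = -2387507*17436394 = -41629512729758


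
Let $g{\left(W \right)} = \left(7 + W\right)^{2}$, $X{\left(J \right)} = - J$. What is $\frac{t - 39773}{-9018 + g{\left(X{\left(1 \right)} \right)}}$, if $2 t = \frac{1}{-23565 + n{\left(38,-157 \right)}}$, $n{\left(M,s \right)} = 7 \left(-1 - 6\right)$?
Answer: $\frac{1878399245}{424201896} \approx 4.4281$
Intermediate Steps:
$n{\left(M,s \right)} = -49$ ($n{\left(M,s \right)} = 7 \left(-7\right) = -49$)
$t = - \frac{1}{47228}$ ($t = \frac{1}{2 \left(-23565 - 49\right)} = \frac{1}{2 \left(-23614\right)} = \frac{1}{2} \left(- \frac{1}{23614}\right) = - \frac{1}{47228} \approx -2.1174 \cdot 10^{-5}$)
$\frac{t - 39773}{-9018 + g{\left(X{\left(1 \right)} \right)}} = \frac{- \frac{1}{47228} - 39773}{-9018 + \left(7 - 1\right)^{2}} = - \frac{1878399245}{47228 \left(-9018 + \left(7 - 1\right)^{2}\right)} = - \frac{1878399245}{47228 \left(-9018 + 6^{2}\right)} = - \frac{1878399245}{47228 \left(-9018 + 36\right)} = - \frac{1878399245}{47228 \left(-8982\right)} = \left(- \frac{1878399245}{47228}\right) \left(- \frac{1}{8982}\right) = \frac{1878399245}{424201896}$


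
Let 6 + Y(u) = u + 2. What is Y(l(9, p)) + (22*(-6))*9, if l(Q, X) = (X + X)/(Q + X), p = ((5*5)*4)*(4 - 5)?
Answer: -108272/91 ≈ -1189.8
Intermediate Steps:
p = -100 (p = (25*4)*(-1) = 100*(-1) = -100)
l(Q, X) = 2*X/(Q + X) (l(Q, X) = (2*X)/(Q + X) = 2*X/(Q + X))
Y(u) = -4 + u (Y(u) = -6 + (u + 2) = -6 + (2 + u) = -4 + u)
Y(l(9, p)) + (22*(-6))*9 = (-4 + 2*(-100)/(9 - 100)) + (22*(-6))*9 = (-4 + 2*(-100)/(-91)) - 132*9 = (-4 + 2*(-100)*(-1/91)) - 1188 = (-4 + 200/91) - 1188 = -164/91 - 1188 = -108272/91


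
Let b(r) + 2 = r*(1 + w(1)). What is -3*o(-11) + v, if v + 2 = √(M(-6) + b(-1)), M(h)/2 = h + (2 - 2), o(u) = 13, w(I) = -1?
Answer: -41 + I*√14 ≈ -41.0 + 3.7417*I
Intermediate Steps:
M(h) = 2*h (M(h) = 2*(h + (2 - 2)) = 2*(h + 0) = 2*h)
b(r) = -2 (b(r) = -2 + r*(1 - 1) = -2 + r*0 = -2 + 0 = -2)
v = -2 + I*√14 (v = -2 + √(2*(-6) - 2) = -2 + √(-12 - 2) = -2 + √(-14) = -2 + I*√14 ≈ -2.0 + 3.7417*I)
-3*o(-11) + v = -3*13 + (-2 + I*√14) = -39 + (-2 + I*√14) = -41 + I*√14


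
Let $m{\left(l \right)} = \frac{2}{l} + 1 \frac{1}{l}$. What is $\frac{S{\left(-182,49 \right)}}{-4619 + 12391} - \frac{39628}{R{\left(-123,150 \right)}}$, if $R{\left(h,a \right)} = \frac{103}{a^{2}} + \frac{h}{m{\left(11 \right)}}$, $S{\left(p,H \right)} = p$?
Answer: $\frac{3463950766873}{39432784742} \approx 87.844$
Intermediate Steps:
$m{\left(l \right)} = \frac{3}{l}$ ($m{\left(l \right)} = \frac{2}{l} + \frac{1}{l} = \frac{3}{l}$)
$R{\left(h,a \right)} = \frac{103}{a^{2}} + \frac{11 h}{3}$ ($R{\left(h,a \right)} = \frac{103}{a^{2}} + \frac{h}{3 \cdot \frac{1}{11}} = \frac{103}{a^{2}} + \frac{h}{\frac{3}{11}} = \frac{103}{a^{2}} + h \frac{11}{3} = \frac{103}{a^{2}} + \frac{11 h}{3}$)
$\frac{S{\left(-182,49 \right)}}{-4619 + 12391} - \frac{39628}{R{\left(-123,150 \right)}} = - \frac{182}{-4619 + 12391} - \frac{39628}{\frac{103}{22500} + \frac{11}{3} \left(-123\right)} = - \frac{182}{7772} - \frac{39628}{103 \cdot \frac{1}{22500} - 451} = \left(-182\right) \frac{1}{7772} - \frac{39628}{\frac{103}{22500} - 451} = - \frac{91}{3886} - \frac{39628}{- \frac{10147397}{22500}} = - \frac{91}{3886} - - \frac{891630000}{10147397} = - \frac{91}{3886} + \frac{891630000}{10147397} = \frac{3463950766873}{39432784742}$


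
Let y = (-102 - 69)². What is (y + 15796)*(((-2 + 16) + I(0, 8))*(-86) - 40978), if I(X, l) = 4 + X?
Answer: -1915243462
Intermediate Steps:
y = 29241 (y = (-171)² = 29241)
(y + 15796)*(((-2 + 16) + I(0, 8))*(-86) - 40978) = (29241 + 15796)*(((-2 + 16) + (4 + 0))*(-86) - 40978) = 45037*((14 + 4)*(-86) - 40978) = 45037*(18*(-86) - 40978) = 45037*(-1548 - 40978) = 45037*(-42526) = -1915243462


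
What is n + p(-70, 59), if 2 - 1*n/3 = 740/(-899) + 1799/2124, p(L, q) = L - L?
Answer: 3773411/636492 ≈ 5.9285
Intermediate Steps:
p(L, q) = 0
n = 3773411/636492 (n = 6 - 3*(740/(-899) + 1799/2124) = 6 - 3*(740*(-1/899) + 1799*(1/2124)) = 6 - 3*(-740/899 + 1799/2124) = 6 - 3*45541/1909476 = 6 - 45541/636492 = 3773411/636492 ≈ 5.9285)
n + p(-70, 59) = 3773411/636492 + 0 = 3773411/636492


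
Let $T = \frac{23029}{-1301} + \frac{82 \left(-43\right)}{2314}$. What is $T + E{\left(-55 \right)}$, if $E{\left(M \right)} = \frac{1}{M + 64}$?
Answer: $- \frac{258938687}{13547313} \approx -19.114$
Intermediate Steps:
$E{\left(M \right)} = \frac{1}{64 + M}$
$T = - \frac{28938216}{1505257}$ ($T = 23029 \left(- \frac{1}{1301}\right) - \frac{1763}{1157} = - \frac{23029}{1301} - \frac{1763}{1157} = - \frac{28938216}{1505257} \approx -19.225$)
$T + E{\left(-55 \right)} = - \frac{28938216}{1505257} + \frac{1}{64 - 55} = - \frac{28938216}{1505257} + \frac{1}{9} = - \frac{258938687}{13547313}$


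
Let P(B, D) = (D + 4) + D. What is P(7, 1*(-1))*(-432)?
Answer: -864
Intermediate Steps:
P(B, D) = 4 + 2*D (P(B, D) = (4 + D) + D = 4 + 2*D)
P(7, 1*(-1))*(-432) = (4 + 2*(1*(-1)))*(-432) = (4 + 2*(-1))*(-432) = (4 - 2)*(-432) = 2*(-432) = -864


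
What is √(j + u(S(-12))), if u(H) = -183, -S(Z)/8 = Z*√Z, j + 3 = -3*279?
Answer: I*√1023 ≈ 31.984*I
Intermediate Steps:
j = -840 (j = -3 - 3*279 = -3 - 837 = -840)
S(Z) = -8*Z^(3/2) (S(Z) = -8*Z*√Z = -8*Z^(3/2))
√(j + u(S(-12))) = √(-840 - 183) = √(-1023) = I*√1023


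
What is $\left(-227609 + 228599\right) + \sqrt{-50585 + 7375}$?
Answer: $990 + i \sqrt{43210} \approx 990.0 + 207.87 i$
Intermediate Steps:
$\left(-227609 + 228599\right) + \sqrt{-50585 + 7375} = 990 + \sqrt{-43210} = 990 + i \sqrt{43210}$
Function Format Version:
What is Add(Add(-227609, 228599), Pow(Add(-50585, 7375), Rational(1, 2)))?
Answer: Add(990, Mul(I, Pow(43210, Rational(1, 2)))) ≈ Add(990.00, Mul(207.87, I))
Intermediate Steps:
Add(Add(-227609, 228599), Pow(Add(-50585, 7375), Rational(1, 2))) = Add(990, Pow(-43210, Rational(1, 2))) = Add(990, Mul(I, Pow(43210, Rational(1, 2))))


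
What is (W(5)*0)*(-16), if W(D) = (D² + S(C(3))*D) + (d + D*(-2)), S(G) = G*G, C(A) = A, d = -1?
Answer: 0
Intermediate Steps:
S(G) = G²
W(D) = -1 + D² + 7*D (W(D) = (D² + 3²*D) + (-1 + D*(-2)) = (D² + 9*D) + (-1 - 2*D) = -1 + D² + 7*D)
(W(5)*0)*(-16) = ((-1 + 5² + 7*5)*0)*(-16) = ((-1 + 25 + 35)*0)*(-16) = (59*0)*(-16) = 0*(-16) = 0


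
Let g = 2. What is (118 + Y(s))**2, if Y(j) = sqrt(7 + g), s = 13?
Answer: 14641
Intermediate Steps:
Y(j) = 3 (Y(j) = sqrt(7 + 2) = sqrt(9) = 3)
(118 + Y(s))**2 = (118 + 3)**2 = 121**2 = 14641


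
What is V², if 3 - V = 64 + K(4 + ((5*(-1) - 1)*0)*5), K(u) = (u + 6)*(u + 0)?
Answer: 10201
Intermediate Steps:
K(u) = u*(6 + u) (K(u) = (6 + u)*u = u*(6 + u))
V = -101 (V = 3 - (64 + (4 + ((5*(-1) - 1)*0)*5)*(6 + (4 + ((5*(-1) - 1)*0)*5))) = 3 - (64 + (4 + ((-5 - 1)*0)*5)*(6 + (4 + ((-5 - 1)*0)*5))) = 3 - (64 + (4 - 6*0*5)*(6 + (4 - 6*0*5))) = 3 - (64 + (4 + 0*5)*(6 + (4 + 0*5))) = 3 - (64 + (4 + 0)*(6 + (4 + 0))) = 3 - (64 + 4*(6 + 4)) = 3 - (64 + 4*10) = 3 - (64 + 40) = 3 - 1*104 = 3 - 104 = -101)
V² = (-101)² = 10201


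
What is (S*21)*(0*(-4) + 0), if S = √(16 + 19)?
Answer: 0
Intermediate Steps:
S = √35 ≈ 5.9161
(S*21)*(0*(-4) + 0) = (√35*21)*(0*(-4) + 0) = (21*√35)*(0 + 0) = (21*√35)*0 = 0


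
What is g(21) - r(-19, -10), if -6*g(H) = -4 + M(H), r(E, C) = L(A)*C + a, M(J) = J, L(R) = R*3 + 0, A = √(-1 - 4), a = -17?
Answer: 85/6 + 30*I*√5 ≈ 14.167 + 67.082*I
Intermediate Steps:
A = I*√5 (A = √(-5) = I*√5 ≈ 2.2361*I)
L(R) = 3*R (L(R) = 3*R + 0 = 3*R)
r(E, C) = -17 + 3*I*C*√5 (r(E, C) = (3*(I*√5))*C - 17 = (3*I*√5)*C - 17 = 3*I*C*√5 - 17 = -17 + 3*I*C*√5)
g(H) = ⅔ - H/6 (g(H) = -(-4 + H)/6 = ⅔ - H/6)
g(21) - r(-19, -10) = (⅔ - ⅙*21) - (-17 + 3*I*(-10)*√5) = (⅔ - 7/2) - (-17 - 30*I*√5) = -17/6 + (17 + 30*I*√5) = 85/6 + 30*I*√5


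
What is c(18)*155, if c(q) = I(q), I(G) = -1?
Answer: -155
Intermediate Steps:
c(q) = -1
c(18)*155 = -1*155 = -155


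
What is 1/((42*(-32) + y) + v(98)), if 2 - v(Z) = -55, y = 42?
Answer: -1/1245 ≈ -0.00080321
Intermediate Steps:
v(Z) = 57 (v(Z) = 2 - 1*(-55) = 2 + 55 = 57)
1/((42*(-32) + y) + v(98)) = 1/((42*(-32) + 42) + 57) = 1/((-1344 + 42) + 57) = 1/(-1302 + 57) = 1/(-1245) = -1/1245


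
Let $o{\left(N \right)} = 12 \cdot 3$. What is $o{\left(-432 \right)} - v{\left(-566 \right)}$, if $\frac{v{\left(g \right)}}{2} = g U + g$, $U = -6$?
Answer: $-5624$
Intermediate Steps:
$v{\left(g \right)} = - 10 g$ ($v{\left(g \right)} = 2 \left(g \left(-6\right) + g\right) = 2 \left(- 6 g + g\right) = 2 \left(- 5 g\right) = - 10 g$)
$o{\left(N \right)} = 36$
$o{\left(-432 \right)} - v{\left(-566 \right)} = 36 - \left(-10\right) \left(-566\right) = 36 - 5660 = -5624$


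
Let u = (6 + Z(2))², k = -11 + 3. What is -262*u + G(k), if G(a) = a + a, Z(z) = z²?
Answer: -26216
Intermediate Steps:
k = -8
u = 100 (u = (6 + 2²)² = (6 + 4)² = 10² = 100)
G(a) = 2*a
-262*u + G(k) = -262*100 + 2*(-8) = -26200 - 16 = -26216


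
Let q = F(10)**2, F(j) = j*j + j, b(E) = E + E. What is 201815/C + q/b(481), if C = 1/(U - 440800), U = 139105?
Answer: -29286443254375/481 ≈ -6.0887e+10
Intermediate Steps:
b(E) = 2*E
F(j) = j + j**2 (F(j) = j**2 + j = j + j**2)
C = -1/301695 (C = 1/(139105 - 440800) = 1/(-301695) = -1/301695 ≈ -3.3146e-6)
q = 12100 (q = (10*(1 + 10))**2 = (10*11)**2 = 110**2 = 12100)
201815/C + q/b(481) = 201815/(-1/301695) + 12100/((2*481)) = 201815*(-301695) + 12100/962 = -60886576425 + 12100*(1/962) = -60886576425 + 6050/481 = -29286443254375/481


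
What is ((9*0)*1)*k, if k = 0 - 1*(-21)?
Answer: 0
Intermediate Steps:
k = 21 (k = 0 + 21 = 21)
((9*0)*1)*k = ((9*0)*1)*21 = (0*1)*21 = 0*21 = 0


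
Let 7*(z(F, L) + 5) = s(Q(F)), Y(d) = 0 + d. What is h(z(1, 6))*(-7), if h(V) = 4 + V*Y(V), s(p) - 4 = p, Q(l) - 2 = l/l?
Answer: -140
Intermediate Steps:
Q(l) = 3 (Q(l) = 2 + l/l = 2 + 1 = 3)
s(p) = 4 + p
Y(d) = d
z(F, L) = -4 (z(F, L) = -5 + (4 + 3)/7 = -5 + (⅐)*7 = -5 + 1 = -4)
h(V) = 4 + V² (h(V) = 4 + V*V = 4 + V²)
h(z(1, 6))*(-7) = (4 + (-4)²)*(-7) = (4 + 16)*(-7) = 20*(-7) = -140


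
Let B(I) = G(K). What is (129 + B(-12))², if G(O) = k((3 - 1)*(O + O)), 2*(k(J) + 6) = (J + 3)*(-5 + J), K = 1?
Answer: 57121/4 ≈ 14280.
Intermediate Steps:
k(J) = -6 + (-5 + J)*(3 + J)/2 (k(J) = -6 + ((J + 3)*(-5 + J))/2 = -6 + ((3 + J)*(-5 + J))/2 = -6 + ((-5 + J)*(3 + J))/2 = -6 + (-5 + J)*(3 + J)/2)
G(O) = -27/2 - 4*O + 8*O² (G(O) = -27/2 + ((3 - 1)*(O + O))²/2 - (3 - 1)*(O + O) = -27/2 + (2*(2*O))²/2 - 2*2*O = -27/2 + (4*O)²/2 - 4*O = -27/2 + (16*O²)/2 - 4*O = -27/2 + 8*O² - 4*O = -27/2 - 4*O + 8*O²)
B(I) = -19/2 (B(I) = -27/2 - 4*1 + 8*1² = -27/2 - 4 + 8*1 = -27/2 - 4 + 8 = -19/2)
(129 + B(-12))² = (129 - 19/2)² = (239/2)² = 57121/4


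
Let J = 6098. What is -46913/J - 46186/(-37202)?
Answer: -731807599/113428898 ≈ -6.4517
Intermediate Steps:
-46913/J - 46186/(-37202) = -46913/6098 - 46186/(-37202) = -46913*1/6098 - 46186*(-1/37202) = -46913/6098 + 23093/18601 = -731807599/113428898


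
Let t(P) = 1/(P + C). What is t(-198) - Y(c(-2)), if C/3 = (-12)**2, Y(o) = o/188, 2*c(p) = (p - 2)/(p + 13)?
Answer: 317/60489 ≈ 0.0052406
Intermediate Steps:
c(p) = (-2 + p)/(2*(13 + p)) (c(p) = ((p - 2)/(p + 13))/2 = ((-2 + p)/(13 + p))/2 = (-2 + p)/(2*(13 + p)))
Y(o) = o/188 (Y(o) = o*(1/188) = o/188)
C = 432 (C = 3*(-12)**2 = 3*144 = 432)
t(P) = 1/(432 + P) (t(P) = 1/(P + 432) = 1/(432 + P))
t(-198) - Y(c(-2)) = 1/(432 - 198) - (-2 - 2)/(2*(13 - 2))/188 = 1/234 - (1/2)*(-4)/11/188 = 1/234 - (1/2)*(1/11)*(-4)/188 = 1/234 - (-2)/(188*11) = 1/234 - 1*(-1/1034) = 1/234 + 1/1034 = 317/60489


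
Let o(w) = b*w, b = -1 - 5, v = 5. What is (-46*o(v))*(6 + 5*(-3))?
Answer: -12420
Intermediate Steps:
b = -6
o(w) = -6*w
(-46*o(v))*(6 + 5*(-3)) = (-(-276)*5)*(6 + 5*(-3)) = (-46*(-30))*(6 - 15) = 1380*(-9) = -12420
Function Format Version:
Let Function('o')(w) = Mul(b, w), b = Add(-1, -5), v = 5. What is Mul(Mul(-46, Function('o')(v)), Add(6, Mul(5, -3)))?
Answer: -12420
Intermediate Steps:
b = -6
Function('o')(w) = Mul(-6, w)
Mul(Mul(-46, Function('o')(v)), Add(6, Mul(5, -3))) = Mul(Mul(-46, Mul(-6, 5)), Add(6, Mul(5, -3))) = Mul(Mul(-46, -30), Add(6, -15)) = Mul(1380, -9) = -12420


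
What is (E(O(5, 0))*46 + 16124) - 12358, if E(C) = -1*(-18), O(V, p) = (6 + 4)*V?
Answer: 4594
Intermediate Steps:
O(V, p) = 10*V
E(C) = 18
(E(O(5, 0))*46 + 16124) - 12358 = (18*46 + 16124) - 12358 = (828 + 16124) - 12358 = 16952 - 12358 = 4594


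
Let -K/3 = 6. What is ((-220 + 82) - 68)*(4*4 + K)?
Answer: 412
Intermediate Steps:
K = -18 (K = -3*6 = -18)
((-220 + 82) - 68)*(4*4 + K) = ((-220 + 82) - 68)*(4*4 - 18) = (-138 - 68)*(16 - 18) = -206*(-2) = 412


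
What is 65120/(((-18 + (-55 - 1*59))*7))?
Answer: -1480/21 ≈ -70.476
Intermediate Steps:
65120/(((-18 + (-55 - 1*59))*7)) = 65120/(((-18 + (-55 - 59))*7)) = 65120/(((-18 - 114)*7)) = 65120/((-132*7)) = 65120/(-924) = 65120*(-1/924) = -1480/21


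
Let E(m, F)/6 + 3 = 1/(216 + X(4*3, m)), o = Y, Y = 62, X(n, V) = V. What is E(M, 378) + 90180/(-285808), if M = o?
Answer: -181692303/9931828 ≈ -18.294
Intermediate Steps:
o = 62
M = 62
E(m, F) = -18 + 6/(216 + m)
E(M, 378) + 90180/(-285808) = 6*(-647 - 3*62)/(216 + 62) + 90180/(-285808) = 6*(-647 - 186)/278 + 90180*(-1/285808) = 6*(1/278)*(-833) - 22545/71452 = -2499/139 - 22545/71452 = -181692303/9931828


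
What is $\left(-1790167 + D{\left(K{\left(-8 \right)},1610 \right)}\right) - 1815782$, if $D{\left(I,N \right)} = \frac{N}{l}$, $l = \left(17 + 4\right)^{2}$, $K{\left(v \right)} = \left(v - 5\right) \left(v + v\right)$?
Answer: $- \frac{227174557}{63} \approx -3.6059 \cdot 10^{6}$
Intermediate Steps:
$K{\left(v \right)} = 2 v \left(-5 + v\right)$ ($K{\left(v \right)} = \left(-5 + v\right) 2 v = 2 v \left(-5 + v\right)$)
$l = 441$ ($l = 21^{2} = 441$)
$D{\left(I,N \right)} = \frac{N}{441}$
$\left(-1790167 + D{\left(K{\left(-8 \right)},1610 \right)}\right) - 1815782 = \left(-1790167 + \frac{1}{441} \cdot 1610\right) - 1815782 = \left(-1790167 + \frac{230}{63}\right) - 1815782 = - \frac{112780291}{63} - 1815782 = - \frac{227174557}{63}$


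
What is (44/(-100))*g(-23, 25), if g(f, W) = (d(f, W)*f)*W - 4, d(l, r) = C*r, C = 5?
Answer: 790669/25 ≈ 31627.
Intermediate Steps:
d(l, r) = 5*r
g(f, W) = -4 + 5*f*W² (g(f, W) = ((5*W)*f)*W - 4 = (5*W*f)*W - 4 = 5*f*W² - 4 = -4 + 5*f*W²)
(44/(-100))*g(-23, 25) = (44/(-100))*(-4 + 5*(-23)*25²) = (44*(-1/100))*(-4 + 5*(-23)*625) = -11*(-4 - 71875)/25 = -11/25*(-71879) = 790669/25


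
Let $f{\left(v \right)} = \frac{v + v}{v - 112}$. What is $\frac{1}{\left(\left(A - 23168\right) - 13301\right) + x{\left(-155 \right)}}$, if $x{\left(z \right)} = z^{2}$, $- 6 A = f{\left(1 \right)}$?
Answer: $- \frac{333}{4143851} \approx -8.036 \cdot 10^{-5}$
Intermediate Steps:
$f{\left(v \right)} = \frac{2 v}{-112 + v}$
$A = \frac{1}{333}$ ($A = - \frac{2 \cdot 1 \frac{1}{-112 + 1}}{6} = - \frac{2 \cdot 1 \frac{1}{-111}}{6} = - \frac{2 \cdot 1 \left(- \frac{1}{111}\right)}{6} = \left(- \frac{1}{6}\right) \left(- \frac{2}{111}\right) = \frac{1}{333} \approx 0.003003$)
$\frac{1}{\left(\left(A - 23168\right) - 13301\right) + x{\left(-155 \right)}} = \frac{1}{\left(\left(\frac{1}{333} - 23168\right) - 13301\right) + \left(-155\right)^{2}} = \frac{1}{\left(- \frac{7714943}{333} - 13301\right) + 24025} = \frac{1}{- \frac{12144176}{333} + 24025} = \frac{1}{- \frac{4143851}{333}} = - \frac{333}{4143851}$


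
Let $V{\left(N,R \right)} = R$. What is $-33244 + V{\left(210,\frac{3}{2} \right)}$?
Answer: $- \frac{66485}{2} \approx -33243.0$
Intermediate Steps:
$-33244 + V{\left(210,\frac{3}{2} \right)} = -33244 + \frac{3}{2} = - \frac{66485}{2}$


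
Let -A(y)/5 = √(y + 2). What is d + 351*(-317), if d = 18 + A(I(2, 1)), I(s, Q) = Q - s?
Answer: -111254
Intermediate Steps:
A(y) = -5*√(2 + y) (A(y) = -5*√(y + 2) = -5*√(2 + y))
d = 13 (d = 18 - 5*√(2 + (1 - 1*2)) = 18 - 5*√(2 + (1 - 2)) = 18 - 5*√(2 - 1) = 18 - 5*√1 = 18 - 5*1 = 18 - 5 = 13)
d + 351*(-317) = 13 + 351*(-317) = 13 - 111267 = -111254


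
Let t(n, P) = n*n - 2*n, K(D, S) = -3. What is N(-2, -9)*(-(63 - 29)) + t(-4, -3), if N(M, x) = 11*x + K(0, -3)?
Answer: 3492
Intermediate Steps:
N(M, x) = -3 + 11*x (N(M, x) = 11*x - 3 = -3 + 11*x)
t(n, P) = n**2 - 2*n
N(-2, -9)*(-(63 - 29)) + t(-4, -3) = (-3 + 11*(-9))*(-(63 - 29)) - 4*(-2 - 4) = (-3 - 99)*(-1*34) - 4*(-6) = -102*(-34) + 24 = 3468 + 24 = 3492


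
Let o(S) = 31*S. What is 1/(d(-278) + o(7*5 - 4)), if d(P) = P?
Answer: 1/683 ≈ 0.0014641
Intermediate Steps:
1/(d(-278) + o(7*5 - 4)) = 1/(-278 + 31*(7*5 - 4)) = 1/(-278 + 31*(35 - 4)) = 1/(-278 + 31*31) = 1/(-278 + 961) = 1/683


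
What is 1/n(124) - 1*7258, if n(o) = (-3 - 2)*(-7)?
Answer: -254029/35 ≈ -7258.0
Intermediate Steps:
n(o) = 35 (n(o) = -5*(-7) = 35)
1/n(124) - 1*7258 = 1/35 - 1*7258 = 1/35 - 7258 = -254029/35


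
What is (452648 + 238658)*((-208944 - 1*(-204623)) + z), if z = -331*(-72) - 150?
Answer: 13384375466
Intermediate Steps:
z = 23682 (z = 23832 - 150 = 23682)
(452648 + 238658)*((-208944 - 1*(-204623)) + z) = (452648 + 238658)*((-208944 - 1*(-204623)) + 23682) = 691306*((-208944 + 204623) + 23682) = 691306*(-4321 + 23682) = 691306*19361 = 13384375466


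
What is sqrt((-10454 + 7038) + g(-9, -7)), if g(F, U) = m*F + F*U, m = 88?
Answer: I*sqrt(4145) ≈ 64.382*I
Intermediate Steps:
g(F, U) = 88*F + F*U
sqrt((-10454 + 7038) + g(-9, -7)) = sqrt((-10454 + 7038) - 9*(88 - 7)) = sqrt(-3416 - 9*81) = sqrt(-3416 - 729) = sqrt(-4145) = I*sqrt(4145)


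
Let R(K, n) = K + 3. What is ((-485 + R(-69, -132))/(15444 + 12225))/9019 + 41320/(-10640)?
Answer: -8889031001/2288945694 ≈ -3.8835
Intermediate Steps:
R(K, n) = 3 + K
((-485 + R(-69, -132))/(15444 + 12225))/9019 + 41320/(-10640) = ((-485 + (3 - 69))/(15444 + 12225))/9019 + 41320/(-10640) = ((-485 - 66)/27669)*(1/9019) + 41320*(-1/10640) = -551*1/27669*(1/9019) - 1033/266 = -551/27669*1/9019 - 1033/266 = -19/8605059 - 1033/266 = -8889031001/2288945694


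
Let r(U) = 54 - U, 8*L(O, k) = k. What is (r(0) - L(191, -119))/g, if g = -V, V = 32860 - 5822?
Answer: -551/216304 ≈ -0.0025473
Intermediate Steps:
V = 27038
L(O, k) = k/8
g = -27038 (g = -1*27038 = -27038)
(r(0) - L(191, -119))/g = ((54 - 1*0) - (-119)/8)/(-27038) = ((54 + 0) - 1*(-119/8))*(-1/27038) = (54 + 119/8)*(-1/27038) = (551/8)*(-1/27038) = -551/216304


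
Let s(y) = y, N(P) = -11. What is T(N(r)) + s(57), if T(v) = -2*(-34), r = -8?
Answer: 125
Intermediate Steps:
T(v) = 68
T(N(r)) + s(57) = 68 + 57 = 125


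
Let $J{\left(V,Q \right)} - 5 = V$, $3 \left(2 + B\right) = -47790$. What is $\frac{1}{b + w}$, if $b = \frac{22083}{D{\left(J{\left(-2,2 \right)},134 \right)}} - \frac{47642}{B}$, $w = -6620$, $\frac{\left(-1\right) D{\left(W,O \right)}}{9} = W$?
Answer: $- \frac{10242}{76148231} \approx -0.0001345$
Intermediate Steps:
$B = -15932$ ($B = -2 + \frac{1}{3} \left(-47790\right) = -2 - 15930 = -15932$)
$J{\left(V,Q \right)} = 5 + V$
$D{\left(W,O \right)} = - 9 W$
$b = - \frac{8346191}{10242}$ ($b = \frac{22083}{\left(-9\right) \left(5 - 2\right)} - \frac{47642}{-15932} = \frac{22083}{\left(-9\right) 3} - - \frac{3403}{1138} = \frac{22083}{-27} + \frac{3403}{1138} = 22083 \left(- \frac{1}{27}\right) + \frac{3403}{1138} = - \frac{7361}{9} + \frac{3403}{1138} = - \frac{8346191}{10242} \approx -814.9$)
$\frac{1}{b + w} = \frac{1}{- \frac{8346191}{10242} - 6620} = \frac{1}{- \frac{76148231}{10242}} = - \frac{10242}{76148231}$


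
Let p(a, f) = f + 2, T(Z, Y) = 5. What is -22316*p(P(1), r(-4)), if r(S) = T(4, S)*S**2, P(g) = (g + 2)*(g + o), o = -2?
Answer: -1829912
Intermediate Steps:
P(g) = (-2 + g)*(2 + g) (P(g) = (g + 2)*(g - 2) = (2 + g)*(-2 + g) = (-2 + g)*(2 + g))
r(S) = 5*S**2
p(a, f) = 2 + f
-22316*p(P(1), r(-4)) = -22316*(2 + 5*(-4)**2) = -22316*(2 + 5*16) = -22316*(2 + 80) = -22316*82 = -1829912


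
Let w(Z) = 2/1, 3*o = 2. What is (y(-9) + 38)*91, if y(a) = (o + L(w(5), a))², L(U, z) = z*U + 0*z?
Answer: 277186/9 ≈ 30798.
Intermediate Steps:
o = ⅔ (o = (⅓)*2 = ⅔ ≈ 0.66667)
w(Z) = 2 (w(Z) = 2*1 = 2)
L(U, z) = U*z (L(U, z) = U*z + 0 = U*z)
y(a) = (⅔ + 2*a)²
(y(-9) + 38)*91 = (4*(1 + 3*(-9))²/9 + 38)*91 = (4*(1 - 27)²/9 + 38)*91 = ((4/9)*(-26)² + 38)*91 = ((4/9)*676 + 38)*91 = (2704/9 + 38)*91 = (3046/9)*91 = 277186/9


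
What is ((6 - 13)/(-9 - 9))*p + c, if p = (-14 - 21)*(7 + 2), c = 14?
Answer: -217/2 ≈ -108.50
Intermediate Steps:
p = -315 (p = -35*9 = -315)
((6 - 13)/(-9 - 9))*p + c = ((6 - 13)/(-9 - 9))*(-315) + 14 = -7/(-18)*(-315) + 14 = -7*(-1/18)*(-315) + 14 = (7/18)*(-315) + 14 = -245/2 + 14 = -217/2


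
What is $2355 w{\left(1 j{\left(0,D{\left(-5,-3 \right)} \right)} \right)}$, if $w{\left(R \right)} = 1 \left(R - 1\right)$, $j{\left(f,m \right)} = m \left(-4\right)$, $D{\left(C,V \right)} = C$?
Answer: $44745$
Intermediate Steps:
$j{\left(f,m \right)} = - 4 m$
$w{\left(R \right)} = -1 + R$ ($w{\left(R \right)} = 1 \left(-1 + R\right) = -1 + R$)
$2355 w{\left(1 j{\left(0,D{\left(-5,-3 \right)} \right)} \right)} = 2355 \left(-1 + 1 \left(\left(-4\right) \left(-5\right)\right)\right) = 2355 \left(-1 + 1 \cdot 20\right) = 2355 \left(-1 + 20\right) = 2355 \cdot 19 = 44745$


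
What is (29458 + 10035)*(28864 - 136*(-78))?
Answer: 1558867696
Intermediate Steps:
(29458 + 10035)*(28864 - 136*(-78)) = 39493*(28864 + 10608) = 39493*39472 = 1558867696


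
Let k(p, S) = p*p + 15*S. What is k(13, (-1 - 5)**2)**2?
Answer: 502681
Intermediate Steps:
k(p, S) = p**2 + 15*S
k(13, (-1 - 5)**2)**2 = (13**2 + 15*(-1 - 5)**2)**2 = (169 + 15*(-6)**2)**2 = (169 + 15*36)**2 = (169 + 540)**2 = 709**2 = 502681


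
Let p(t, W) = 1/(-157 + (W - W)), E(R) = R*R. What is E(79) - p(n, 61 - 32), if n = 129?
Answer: 979838/157 ≈ 6241.0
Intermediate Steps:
E(R) = R²
p(t, W) = -1/157 (p(t, W) = 1/(-157 + 0) = 1/(-157) = -1/157)
E(79) - p(n, 61 - 32) = 79² - 1*(-1/157) = 6241 + 1/157 = 979838/157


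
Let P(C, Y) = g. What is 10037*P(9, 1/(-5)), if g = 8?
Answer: 80296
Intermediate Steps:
P(C, Y) = 8
10037*P(9, 1/(-5)) = 10037*8 = 80296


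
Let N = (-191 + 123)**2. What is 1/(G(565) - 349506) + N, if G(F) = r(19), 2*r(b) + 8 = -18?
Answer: 1616175855/349519 ≈ 4624.0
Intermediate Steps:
r(b) = -13 (r(b) = -4 + (1/2)*(-18) = -4 - 9 = -13)
G(F) = -13
N = 4624 (N = (-68)**2 = 4624)
1/(G(565) - 349506) + N = 1/(-13 - 349506) + 4624 = 1/(-349519) + 4624 = -1/349519 + 4624 = 1616175855/349519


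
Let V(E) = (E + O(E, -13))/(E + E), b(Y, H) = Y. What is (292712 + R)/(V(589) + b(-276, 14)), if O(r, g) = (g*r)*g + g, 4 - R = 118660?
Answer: -205037968/225011 ≈ -911.24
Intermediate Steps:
R = -118656 (R = 4 - 1*118660 = 4 - 118660 = -118656)
O(r, g) = g + r*g² (O(r, g) = r*g² + g = g + r*g²)
V(E) = (-13 + 170*E)/(2*E) (V(E) = (E - 13*(1 - 13*E))/(E + E) = (E + (-13 + 169*E))/((2*E)) = (-13 + 170*E)*(1/(2*E)) = (-13 + 170*E)/(2*E))
(292712 + R)/(V(589) + b(-276, 14)) = (292712 - 118656)/((85 - 13/2/589) - 276) = 174056/((85 - 13/2*1/589) - 276) = 174056/((85 - 13/1178) - 276) = 174056/(100117/1178 - 276) = 174056/(-225011/1178) = 174056*(-1178/225011) = -205037968/225011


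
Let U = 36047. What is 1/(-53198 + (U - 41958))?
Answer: -1/59109 ≈ -1.6918e-5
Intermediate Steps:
1/(-53198 + (U - 41958)) = 1/(-53198 + (36047 - 41958)) = 1/(-53198 - 5911) = 1/(-59109) = -1/59109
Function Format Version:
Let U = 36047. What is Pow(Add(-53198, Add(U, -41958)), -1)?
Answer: Rational(-1, 59109) ≈ -1.6918e-5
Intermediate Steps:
Pow(Add(-53198, Add(U, -41958)), -1) = Pow(Add(-53198, Add(36047, -41958)), -1) = Pow(Add(-53198, -5911), -1) = Pow(-59109, -1) = Rational(-1, 59109)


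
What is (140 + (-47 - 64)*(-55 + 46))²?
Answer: 1297321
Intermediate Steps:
(140 + (-47 - 64)*(-55 + 46))² = (140 - 111*(-9))² = (140 + 999)² = 1139² = 1297321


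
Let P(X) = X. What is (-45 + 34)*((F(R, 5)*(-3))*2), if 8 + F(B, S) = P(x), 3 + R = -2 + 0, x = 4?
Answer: -264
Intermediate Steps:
R = -5 (R = -3 + (-2 + 0) = -3 - 2 = -5)
F(B, S) = -4 (F(B, S) = -8 + 4 = -4)
(-45 + 34)*((F(R, 5)*(-3))*2) = (-45 + 34)*(-4*(-3)*2) = -132*2 = -11*24 = -264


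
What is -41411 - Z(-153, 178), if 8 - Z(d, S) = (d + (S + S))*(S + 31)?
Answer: 1008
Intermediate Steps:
Z(d, S) = 8 - (31 + S)*(d + 2*S) (Z(d, S) = 8 - (d + (S + S))*(S + 31) = 8 - (d + 2*S)*(31 + S) = 8 - (31 + S)*(d + 2*S))
-41411 - Z(-153, 178) = -41411 - (8 - 62*178 - 31*(-153) - 2*178² - 1*178*(-153)) = -41411 - (8 - 11036 + 4743 - 2*31684 + 27234) = -41411 - (8 - 11036 + 4743 - 63368 + 27234) = -41411 - 1*(-42419) = -41411 + 42419 = 1008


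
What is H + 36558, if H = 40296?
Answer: 76854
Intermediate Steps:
H + 36558 = 40296 + 36558 = 76854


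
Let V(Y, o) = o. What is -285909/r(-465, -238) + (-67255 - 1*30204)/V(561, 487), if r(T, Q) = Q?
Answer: 116042441/115906 ≈ 1001.2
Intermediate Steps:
-285909/r(-465, -238) + (-67255 - 1*30204)/V(561, 487) = -285909/(-238) + (-67255 - 1*30204)/487 = -285909*(-1/238) + (-67255 - 30204)*(1/487) = 285909/238 - 97459*1/487 = 285909/238 - 97459/487 = 116042441/115906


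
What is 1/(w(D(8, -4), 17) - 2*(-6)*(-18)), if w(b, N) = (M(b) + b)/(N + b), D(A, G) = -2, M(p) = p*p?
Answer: -15/3238 ≈ -0.0046325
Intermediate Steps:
M(p) = p²
w(b, N) = (b + b²)/(N + b) (w(b, N) = (b² + b)/(N + b) = (b + b²)/(N + b))
1/(w(D(8, -4), 17) - 2*(-6)*(-18)) = 1/(-2*(1 - 2)/(17 - 2) - 2*(-6)*(-18)) = 1/(-2*(-1)/15 + 12*(-18)) = 1/(-2*1/15*(-1) - 216) = 1/(2/15 - 216) = 1/(-3238/15) = -15/3238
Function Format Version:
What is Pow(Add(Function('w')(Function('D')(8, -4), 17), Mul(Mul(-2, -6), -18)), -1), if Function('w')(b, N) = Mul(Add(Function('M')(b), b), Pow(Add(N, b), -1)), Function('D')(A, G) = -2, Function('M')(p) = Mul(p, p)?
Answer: Rational(-15, 3238) ≈ -0.0046325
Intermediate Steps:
Function('M')(p) = Pow(p, 2)
Function('w')(b, N) = Mul(Pow(Add(N, b), -1), Add(b, Pow(b, 2))) (Function('w')(b, N) = Mul(Add(Pow(b, 2), b), Pow(Add(N, b), -1)) = Mul(Add(b, Pow(b, 2)), Pow(Add(N, b), -1)) = Mul(Pow(Add(N, b), -1), Add(b, Pow(b, 2))))
Pow(Add(Function('w')(Function('D')(8, -4), 17), Mul(Mul(-2, -6), -18)), -1) = Pow(Add(Mul(-2, Pow(Add(17, -2), -1), Add(1, -2)), Mul(Mul(-2, -6), -18)), -1) = Pow(Add(Mul(-2, Pow(15, -1), -1), Mul(12, -18)), -1) = Pow(Add(Mul(-2, Rational(1, 15), -1), -216), -1) = Pow(Add(Rational(2, 15), -216), -1) = Pow(Rational(-3238, 15), -1) = Rational(-15, 3238)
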